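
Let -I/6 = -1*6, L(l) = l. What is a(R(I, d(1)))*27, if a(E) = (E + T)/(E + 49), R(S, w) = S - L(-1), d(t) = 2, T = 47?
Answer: 1134/43 ≈ 26.372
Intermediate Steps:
I = 36 (I = -(-6)*6 = -6*(-6) = 36)
R(S, w) = 1 + S (R(S, w) = S - 1*(-1) = S + 1 = 1 + S)
a(E) = (47 + E)/(49 + E) (a(E) = (E + 47)/(E + 49) = (47 + E)/(49 + E))
a(R(I, d(1)))*27 = ((47 + (1 + 36))/(49 + (1 + 36)))*27 = ((47 + 37)/(49 + 37))*27 = (84/86)*27 = ((1/86)*84)*27 = (42/43)*27 = 1134/43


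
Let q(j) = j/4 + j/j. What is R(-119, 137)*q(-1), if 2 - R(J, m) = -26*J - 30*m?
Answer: 1527/2 ≈ 763.50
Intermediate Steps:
q(j) = 1 + j/4 (q(j) = j*(1/4) + 1 = j/4 + 1 = 1 + j/4)
R(J, m) = 2 + 26*J + 30*m (R(J, m) = 2 - (-26*J - 30*m) = 2 - (-30*m - 26*J) = 2 + (26*J + 30*m) = 2 + 26*J + 30*m)
R(-119, 137)*q(-1) = (2 + 26*(-119) + 30*137)*(1 + (1/4)*(-1)) = (2 - 3094 + 4110)*(1 - 1/4) = 1018*(3/4) = 1527/2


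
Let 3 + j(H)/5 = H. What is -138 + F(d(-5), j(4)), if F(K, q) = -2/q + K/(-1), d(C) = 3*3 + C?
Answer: -712/5 ≈ -142.40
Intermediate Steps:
j(H) = -15 + 5*H
d(C) = 9 + C
F(K, q) = -K - 2/q (F(K, q) = -2/q + K*(-1) = -2/q - K = -K - 2/q)
-138 + F(d(-5), j(4)) = -138 + (-(9 - 5) - 2/(-15 + 5*4)) = -138 + (-1*4 - 2/(-15 + 20)) = -138 + (-4 - 2/5) = -138 + (-4 - 2*⅕) = -138 + (-4 - ⅖) = -138 - 22/5 = -712/5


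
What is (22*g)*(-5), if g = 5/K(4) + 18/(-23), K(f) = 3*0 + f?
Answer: -2365/46 ≈ -51.413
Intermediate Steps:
K(f) = f (K(f) = 0 + f = f)
g = 43/92 (g = 5/4 + 18/(-23) = 5*(1/4) + 18*(-1/23) = 5/4 - 18/23 = 43/92 ≈ 0.46739)
(22*g)*(-5) = (22*(43/92))*(-5) = (473/46)*(-5) = -2365/46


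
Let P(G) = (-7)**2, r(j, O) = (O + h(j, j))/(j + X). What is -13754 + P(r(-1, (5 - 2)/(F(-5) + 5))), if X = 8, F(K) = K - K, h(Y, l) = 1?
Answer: -13705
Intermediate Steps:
F(K) = 0
r(j, O) = (1 + O)/(8 + j) (r(j, O) = (O + 1)/(j + 8) = (1 + O)/(8 + j))
P(G) = 49
-13754 + P(r(-1, (5 - 2)/(F(-5) + 5))) = -13754 + 49 = -13705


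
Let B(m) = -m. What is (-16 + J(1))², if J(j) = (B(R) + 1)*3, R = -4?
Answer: 1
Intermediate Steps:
J(j) = 15 (J(j) = (-1*(-4) + 1)*3 = (4 + 1)*3 = 5*3 = 15)
(-16 + J(1))² = (-16 + 15)² = (-1)² = 1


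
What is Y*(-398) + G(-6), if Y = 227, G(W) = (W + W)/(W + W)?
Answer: -90345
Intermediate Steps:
G(W) = 1 (G(W) = (2*W)/((2*W)) = (2*W)*(1/(2*W)) = 1)
Y*(-398) + G(-6) = 227*(-398) + 1 = -90346 + 1 = -90345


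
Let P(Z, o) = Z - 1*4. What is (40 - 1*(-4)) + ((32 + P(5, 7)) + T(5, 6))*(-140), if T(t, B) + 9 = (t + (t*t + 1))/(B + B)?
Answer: -11033/3 ≈ -3677.7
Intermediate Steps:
P(Z, o) = -4 + Z (P(Z, o) = Z - 4 = -4 + Z)
T(t, B) = -9 + (1 + t + t²)/(2*B) (T(t, B) = -9 + (t + (t*t + 1))/(B + B) = -9 + (t + (t² + 1))/((2*B)) = -9 + (t + (1 + t²))*(1/(2*B)) = -9 + (1 + t + t²)*(1/(2*B)) = -9 + (1 + t + t²)/(2*B))
(40 - 1*(-4)) + ((32 + P(5, 7)) + T(5, 6))*(-140) = (40 - 1*(-4)) + ((32 + (-4 + 5)) + (½)*(1 + 5 + 5² - 18*6)/6)*(-140) = (40 + 4) + ((32 + 1) + (½)*(⅙)*(1 + 5 + 25 - 108))*(-140) = 44 + (33 + (½)*(⅙)*(-77))*(-140) = 44 + (33 - 77/12)*(-140) = 44 + (319/12)*(-140) = 44 - 11165/3 = -11033/3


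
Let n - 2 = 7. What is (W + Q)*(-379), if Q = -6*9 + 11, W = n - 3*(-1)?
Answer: 11749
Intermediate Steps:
n = 9 (n = 2 + 7 = 9)
W = 12 (W = 9 - 3*(-1) = 9 + 3 = 12)
Q = -43 (Q = -54 + 11 = -43)
(W + Q)*(-379) = (12 - 43)*(-379) = -31*(-379) = 11749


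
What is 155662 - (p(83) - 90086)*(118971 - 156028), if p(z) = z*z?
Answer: -3082875567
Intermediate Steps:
p(z) = z²
155662 - (p(83) - 90086)*(118971 - 156028) = 155662 - (83² - 90086)*(118971 - 156028) = 155662 - (6889 - 90086)*(-37057) = 155662 - (-83197)*(-37057) = 155662 - 1*3083031229 = 155662 - 3083031229 = -3082875567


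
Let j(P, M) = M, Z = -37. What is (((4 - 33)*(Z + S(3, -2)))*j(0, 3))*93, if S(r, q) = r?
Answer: 275094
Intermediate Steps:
(((4 - 33)*(Z + S(3, -2)))*j(0, 3))*93 = (((4 - 33)*(-37 + 3))*3)*93 = (-29*(-34)*3)*93 = (986*3)*93 = 2958*93 = 275094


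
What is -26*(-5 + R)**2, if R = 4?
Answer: -26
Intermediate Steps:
-26*(-5 + R)**2 = -26*(-5 + 4)**2 = -26*(-1)**2 = -26*1 = -26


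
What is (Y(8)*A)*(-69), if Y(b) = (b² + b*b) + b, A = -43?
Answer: 403512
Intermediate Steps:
Y(b) = b + 2*b² (Y(b) = (b² + b²) + b = 2*b² + b = b + 2*b²)
(Y(8)*A)*(-69) = ((8*(1 + 2*8))*(-43))*(-69) = ((8*(1 + 16))*(-43))*(-69) = ((8*17)*(-43))*(-69) = (136*(-43))*(-69) = -5848*(-69) = 403512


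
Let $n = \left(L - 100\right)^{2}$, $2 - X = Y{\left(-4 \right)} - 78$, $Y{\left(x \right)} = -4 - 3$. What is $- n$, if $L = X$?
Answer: $-169$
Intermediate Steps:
$Y{\left(x \right)} = -7$
$X = 87$ ($X = 2 - \left(-7 - 78\right) = 2 - -85 = 2 + 85 = 87$)
$L = 87$
$n = 169$ ($n = \left(87 - 100\right)^{2} = \left(-13\right)^{2} = 169$)
$- n = \left(-1\right) 169 = -169$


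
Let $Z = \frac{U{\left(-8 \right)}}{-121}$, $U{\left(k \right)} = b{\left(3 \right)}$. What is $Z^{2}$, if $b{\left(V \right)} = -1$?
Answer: $\frac{1}{14641} \approx 6.8301 \cdot 10^{-5}$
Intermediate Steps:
$U{\left(k \right)} = -1$
$Z = \frac{1}{121}$ ($Z = - \frac{1}{-121} = \left(-1\right) \left(- \frac{1}{121}\right) = \frac{1}{121} \approx 0.0082645$)
$Z^{2} = \left(\frac{1}{121}\right)^{2} = \frac{1}{14641}$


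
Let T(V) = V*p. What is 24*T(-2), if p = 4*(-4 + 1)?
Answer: 576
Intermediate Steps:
p = -12 (p = 4*(-3) = -12)
T(V) = -12*V (T(V) = V*(-12) = -12*V)
24*T(-2) = 24*(-12*(-2)) = 24*24 = 576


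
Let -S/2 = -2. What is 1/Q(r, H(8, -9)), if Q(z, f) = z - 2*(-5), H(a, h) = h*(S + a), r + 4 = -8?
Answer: -½ ≈ -0.50000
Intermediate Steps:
S = 4 (S = -2*(-2) = 4)
r = -12 (r = -4 - 8 = -12)
H(a, h) = h*(4 + a)
Q(z, f) = 10 + z (Q(z, f) = z + 10 = 10 + z)
1/Q(r, H(8, -9)) = 1/(10 - 12) = 1/(-2) = -½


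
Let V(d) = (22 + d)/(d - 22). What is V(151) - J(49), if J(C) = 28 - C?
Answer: 2882/129 ≈ 22.341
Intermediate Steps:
V(d) = (22 + d)/(-22 + d)
V(151) - J(49) = (22 + 151)/(-22 + 151) - (28 - 1*49) = 173/129 - (28 - 49) = (1/129)*173 - 1*(-21) = 173/129 + 21 = 2882/129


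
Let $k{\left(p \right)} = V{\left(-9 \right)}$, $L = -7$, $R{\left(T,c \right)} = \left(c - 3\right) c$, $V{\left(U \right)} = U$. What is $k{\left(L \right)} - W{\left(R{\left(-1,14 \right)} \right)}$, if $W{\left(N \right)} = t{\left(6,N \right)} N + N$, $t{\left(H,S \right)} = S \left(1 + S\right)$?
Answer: $-3676143$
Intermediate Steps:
$R{\left(T,c \right)} = c \left(-3 + c\right)$ ($R{\left(T,c \right)} = \left(-3 + c\right) c = c \left(-3 + c\right)$)
$k{\left(p \right)} = -9$
$W{\left(N \right)} = N + N^{2} \left(1 + N\right)$ ($W{\left(N \right)} = N \left(1 + N\right) N + N = N^{2} \left(1 + N\right) + N = N + N^{2} \left(1 + N\right)$)
$k{\left(L \right)} - W{\left(R{\left(-1,14 \right)} \right)} = -9 - 14 \left(-3 + 14\right) \left(1 + 14 \left(-3 + 14\right) \left(1 + 14 \left(-3 + 14\right)\right)\right) = -9 - 14 \cdot 11 \left(1 + 14 \cdot 11 \left(1 + 14 \cdot 11\right)\right) = -9 - 154 \left(1 + 154 \left(1 + 154\right)\right) = -9 - 154 \left(1 + 154 \cdot 155\right) = -9 - 154 \left(1 + 23870\right) = -9 - 154 \cdot 23871 = -9 - 3676134 = -3676143$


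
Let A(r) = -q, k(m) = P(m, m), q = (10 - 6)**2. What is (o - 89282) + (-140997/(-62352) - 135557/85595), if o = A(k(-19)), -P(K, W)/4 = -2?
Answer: -158860515188323/1779006480 ≈ -89297.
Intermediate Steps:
P(K, W) = 8 (P(K, W) = -4*(-2) = 8)
q = 16 (q = 4**2 = 16)
k(m) = 8
A(r) = -16 (A(r) = -1*16 = -16)
o = -16
(o - 89282) + (-140997/(-62352) - 135557/85595) = (-16 - 89282) + (-140997/(-62352) - 135557/85595) = -89298 + (-140997*(-1/62352) - 135557*1/85595) = -89298 + (46999/20784 - 135557/85595) = -89298 + 1205462717/1779006480 = -158860515188323/1779006480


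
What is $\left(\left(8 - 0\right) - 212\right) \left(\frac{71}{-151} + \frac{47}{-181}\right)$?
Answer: $\frac{4069392}{27331} \approx 148.89$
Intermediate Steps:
$\left(\left(8 - 0\right) - 212\right) \left(\frac{71}{-151} + \frac{47}{-181}\right) = \left(\left(8 + 0\right) - 212\right) \left(71 \left(- \frac{1}{151}\right) + 47 \left(- \frac{1}{181}\right)\right) = \left(8 - 212\right) \left(- \frac{71}{151} - \frac{47}{181}\right) = \left(-204\right) \left(- \frac{19948}{27331}\right) = \frac{4069392}{27331}$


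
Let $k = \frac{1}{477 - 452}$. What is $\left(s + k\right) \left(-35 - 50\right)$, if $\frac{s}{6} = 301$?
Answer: $- \frac{767567}{5} \approx -1.5351 \cdot 10^{5}$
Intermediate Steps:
$s = 1806$ ($s = 6 \cdot 301 = 1806$)
$k = \frac{1}{25} \approx 0.04$
$\left(s + k\right) \left(-35 - 50\right) = \left(1806 + \frac{1}{25}\right) \left(-35 - 50\right) = \frac{45151}{25} \left(-85\right) = - \frac{767567}{5}$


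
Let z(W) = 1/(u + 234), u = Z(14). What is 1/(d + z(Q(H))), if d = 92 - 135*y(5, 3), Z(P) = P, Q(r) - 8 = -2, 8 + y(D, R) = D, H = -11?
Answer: 248/123257 ≈ 0.0020121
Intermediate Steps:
y(D, R) = -8 + D
Q(r) = 6 (Q(r) = 8 - 2 = 6)
d = 497 (d = 92 - 135*(-8 + 5) = 92 - 135*(-3) = 92 + 405 = 497)
u = 14
z(W) = 1/248 (z(W) = 1/(14 + 234) = 1/248)
1/(d + z(Q(H))) = 1/(497 + 1/248) = 1/(123257/248) = 248/123257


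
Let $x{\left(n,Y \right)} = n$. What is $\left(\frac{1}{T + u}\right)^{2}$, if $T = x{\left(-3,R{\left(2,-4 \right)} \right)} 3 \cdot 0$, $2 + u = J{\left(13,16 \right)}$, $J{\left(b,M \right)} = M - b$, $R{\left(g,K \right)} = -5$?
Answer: $1$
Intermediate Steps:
$u = 1$ ($u = -2 + \left(16 - 13\right) = -2 + 3 = 1$)
$T = 0$ ($T = \left(-3\right) 3 \cdot 0 = \left(-9\right) 0 = 0$)
$\left(\frac{1}{T + u}\right)^{2} = \left(\frac{1}{0 + 1}\right)^{2} = \left(1^{-1}\right)^{2} = 1^{2} = 1$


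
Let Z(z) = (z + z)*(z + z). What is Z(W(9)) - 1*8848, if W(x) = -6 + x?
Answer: -8812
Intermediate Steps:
Z(z) = 4*z**2 (Z(z) = (2*z)*(2*z) = 4*z**2)
Z(W(9)) - 1*8848 = 4*(-6 + 9)**2 - 1*8848 = 4*3**2 - 8848 = 4*9 - 8848 = 36 - 8848 = -8812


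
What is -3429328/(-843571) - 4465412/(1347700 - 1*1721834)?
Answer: 2524960134102/157804296257 ≈ 16.001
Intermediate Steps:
-3429328/(-843571) - 4465412/(1347700 - 1*1721834) = -3429328*(-1/843571) - 4465412/(1347700 - 1721834) = 3429328/843571 - 4465412/(-374134) = 3429328/843571 - 4465412*(-1/374134) = 3429328/843571 + 2232706/187067 = 2524960134102/157804296257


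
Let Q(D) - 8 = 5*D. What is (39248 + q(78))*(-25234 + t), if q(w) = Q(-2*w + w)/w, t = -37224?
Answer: -95590782298/39 ≈ -2.4510e+9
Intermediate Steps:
Q(D) = 8 + 5*D
q(w) = (8 - 5*w)/w (q(w) = (8 + 5*(-2*w + w))/w = (8 + 5*(-w))/w = (8 - 5*w)/w)
(39248 + q(78))*(-25234 + t) = (39248 + (-5 + 8/78))*(-25234 - 37224) = (39248 + (-5 + 8*(1/78)))*(-62458) = (39248 + (-5 + 4/39))*(-62458) = (39248 - 191/39)*(-62458) = (1530481/39)*(-62458) = -95590782298/39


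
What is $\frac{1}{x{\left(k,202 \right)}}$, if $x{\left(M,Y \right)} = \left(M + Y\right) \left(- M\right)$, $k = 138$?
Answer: $- \frac{1}{46920} \approx -2.1313 \cdot 10^{-5}$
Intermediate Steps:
$x{\left(M,Y \right)} = - M \left(M + Y\right)$
$\frac{1}{x{\left(k,202 \right)}} = \frac{1}{\left(-1\right) 138 \left(138 + 202\right)} = \frac{1}{\left(-1\right) 138 \cdot 340} = \frac{1}{-46920} = - \frac{1}{46920}$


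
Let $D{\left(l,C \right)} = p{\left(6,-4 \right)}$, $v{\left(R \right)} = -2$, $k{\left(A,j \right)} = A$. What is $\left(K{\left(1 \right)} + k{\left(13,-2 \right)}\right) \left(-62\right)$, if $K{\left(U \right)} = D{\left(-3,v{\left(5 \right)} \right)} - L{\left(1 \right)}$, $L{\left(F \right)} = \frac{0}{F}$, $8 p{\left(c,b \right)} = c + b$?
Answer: $- \frac{1643}{2} \approx -821.5$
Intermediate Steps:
$p{\left(c,b \right)} = \frac{b}{8} + \frac{c}{8}$ ($p{\left(c,b \right)} = \frac{c + b}{8} = \frac{b + c}{8} = \frac{b}{8} + \frac{c}{8}$)
$D{\left(l,C \right)} = \frac{1}{4}$ ($D{\left(l,C \right)} = \frac{1}{8} \left(-4\right) + \frac{1}{8} \cdot 6 = - \frac{1}{2} + \frac{3}{4} = \frac{1}{4}$)
$L{\left(F \right)} = 0$
$K{\left(U \right)} = \frac{1}{4}$ ($K{\left(U \right)} = \frac{1}{4} - 0 = \frac{1}{4} + 0 = \frac{1}{4}$)
$\left(K{\left(1 \right)} + k{\left(13,-2 \right)}\right) \left(-62\right) = \left(\frac{1}{4} + 13\right) \left(-62\right) = \frac{53}{4} \left(-62\right) = - \frac{1643}{2}$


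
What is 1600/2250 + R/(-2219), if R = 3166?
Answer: -71462/99855 ≈ -0.71566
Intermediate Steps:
1600/2250 + R/(-2219) = 1600/2250 + 3166/(-2219) = 1600*(1/2250) + 3166*(-1/2219) = 32/45 - 3166/2219 = -71462/99855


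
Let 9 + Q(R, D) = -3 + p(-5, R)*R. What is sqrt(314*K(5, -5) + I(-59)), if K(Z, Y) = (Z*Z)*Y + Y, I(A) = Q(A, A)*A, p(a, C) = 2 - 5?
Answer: I*sqrt(50555) ≈ 224.84*I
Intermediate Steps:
p(a, C) = -3
Q(R, D) = -12 - 3*R (Q(R, D) = -9 + (-3 - 3*R) = -12 - 3*R)
I(A) = A*(-12 - 3*A) (I(A) = (-12 - 3*A)*A = A*(-12 - 3*A))
K(Z, Y) = Y + Y*Z**2 (K(Z, Y) = Z**2*Y + Y = Y*Z**2 + Y = Y + Y*Z**2)
sqrt(314*K(5, -5) + I(-59)) = sqrt(314*(-5*(1 + 5**2)) + 3*(-59)*(-4 - 1*(-59))) = sqrt(314*(-5*(1 + 25)) + 3*(-59)*(-4 + 59)) = sqrt(314*(-5*26) + 3*(-59)*55) = sqrt(314*(-130) - 9735) = sqrt(-40820 - 9735) = sqrt(-50555) = I*sqrt(50555)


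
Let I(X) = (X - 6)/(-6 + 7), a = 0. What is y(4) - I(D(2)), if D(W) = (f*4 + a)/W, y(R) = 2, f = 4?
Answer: 0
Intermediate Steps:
D(W) = 16/W (D(W) = (4*4 + 0)/W = (16 + 0)/W = 16/W)
I(X) = -6 + X (I(X) = (-6 + X)/1 = (-6 + X)*1 = -6 + X)
y(4) - I(D(2)) = 2 - (-6 + 16/2) = 2 - (-6 + 16*(1/2)) = 2 - (-6 + 8) = 2 - 1*2 = 2 - 2 = 0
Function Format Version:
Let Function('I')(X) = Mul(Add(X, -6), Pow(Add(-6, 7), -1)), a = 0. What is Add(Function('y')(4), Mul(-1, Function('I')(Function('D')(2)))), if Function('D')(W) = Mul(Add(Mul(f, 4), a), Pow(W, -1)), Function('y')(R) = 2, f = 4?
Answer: 0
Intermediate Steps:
Function('D')(W) = Mul(16, Pow(W, -1)) (Function('D')(W) = Mul(Add(Mul(4, 4), 0), Pow(W, -1)) = Mul(Add(16, 0), Pow(W, -1)) = Mul(16, Pow(W, -1)))
Function('I')(X) = Add(-6, X) (Function('I')(X) = Mul(Add(-6, X), Pow(1, -1)) = Mul(Add(-6, X), 1) = Add(-6, X))
Add(Function('y')(4), Mul(-1, Function('I')(Function('D')(2)))) = Add(2, Mul(-1, Add(-6, Mul(16, Pow(2, -1))))) = Add(2, Mul(-1, Add(-6, Mul(16, Rational(1, 2))))) = Add(2, Mul(-1, Add(-6, 8))) = Add(2, Mul(-1, 2)) = Add(2, -2) = 0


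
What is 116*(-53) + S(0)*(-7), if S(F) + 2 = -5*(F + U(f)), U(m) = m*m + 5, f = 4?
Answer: -5399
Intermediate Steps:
U(m) = 5 + m² (U(m) = m² + 5 = 5 + m²)
S(F) = -107 - 5*F (S(F) = -2 - 5*(F + (5 + 4²)) = -2 - 5*(F + (5 + 16)) = -2 - 5*(F + 21) = -2 - 5*(21 + F) = -2 + (-105 - 5*F) = -107 - 5*F)
116*(-53) + S(0)*(-7) = 116*(-53) + (-107 - 5*0)*(-7) = -6148 + (-107 + 0)*(-7) = -6148 - 107*(-7) = -6148 + 749 = -5399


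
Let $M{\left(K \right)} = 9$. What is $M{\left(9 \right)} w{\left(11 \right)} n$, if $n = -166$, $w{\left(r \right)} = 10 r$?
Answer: $-164340$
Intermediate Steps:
$M{\left(9 \right)} w{\left(11 \right)} n = 9 \cdot 10 \cdot 11 \left(-166\right) = 9 \cdot 110 \left(-166\right) = 990 \left(-166\right) = -164340$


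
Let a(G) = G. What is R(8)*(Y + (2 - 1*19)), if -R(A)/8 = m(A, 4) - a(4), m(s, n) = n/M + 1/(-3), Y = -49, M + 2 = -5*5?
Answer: -21296/9 ≈ -2366.2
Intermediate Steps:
M = -27 (M = -2 - 5*5 = -2 - 25 = -27)
m(s, n) = -⅓ - n/27 (m(s, n) = n/(-27) + 1/(-3) = n*(-1/27) + 1*(-⅓) = -n/27 - ⅓ = -⅓ - n/27)
R(A) = 968/27 (R(A) = -8*((-⅓ - 1/27*4) - 1*4) = -8*((-⅓ - 4/27) - 4) = -8*(-13/27 - 4) = -8*(-121/27) = 968/27)
R(8)*(Y + (2 - 1*19)) = 968*(-49 + (2 - 1*19))/27 = 968*(-49 + (2 - 19))/27 = 968*(-49 - 17)/27 = (968/27)*(-66) = -21296/9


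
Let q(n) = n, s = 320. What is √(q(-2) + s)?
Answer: √318 ≈ 17.833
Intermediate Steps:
√(q(-2) + s) = √(-2 + 320) = √318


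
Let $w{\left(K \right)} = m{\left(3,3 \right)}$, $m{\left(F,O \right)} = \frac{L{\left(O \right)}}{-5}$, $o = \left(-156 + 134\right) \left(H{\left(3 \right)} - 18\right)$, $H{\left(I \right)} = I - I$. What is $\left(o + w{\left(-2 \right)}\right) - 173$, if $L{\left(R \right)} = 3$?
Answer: $\frac{1112}{5} \approx 222.4$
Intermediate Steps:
$H{\left(I \right)} = 0$
$o = 396$ ($o = \left(-156 + 134\right) \left(0 - 18\right) = \left(-22\right) \left(-18\right) = 396$)
$m{\left(F,O \right)} = - \frac{3}{5}$ ($m{\left(F,O \right)} = \frac{3}{-5} = 3 \left(- \frac{1}{5}\right) = - \frac{3}{5}$)
$w{\left(K \right)} = - \frac{3}{5}$
$\left(o + w{\left(-2 \right)}\right) - 173 = \left(396 - \frac{3}{5}\right) - 173 = \frac{1977}{5} - 173 = \frac{1112}{5}$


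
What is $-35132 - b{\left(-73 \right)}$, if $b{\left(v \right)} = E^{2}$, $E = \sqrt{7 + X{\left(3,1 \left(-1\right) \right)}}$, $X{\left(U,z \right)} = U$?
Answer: $-35142$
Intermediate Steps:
$E = \sqrt{10}$ ($E = \sqrt{7 + 3} = \sqrt{10} \approx 3.1623$)
$b{\left(v \right)} = 10$ ($b{\left(v \right)} = \left(\sqrt{10}\right)^{2} = 10$)
$-35132 - b{\left(-73 \right)} = -35132 - 10 = -35142$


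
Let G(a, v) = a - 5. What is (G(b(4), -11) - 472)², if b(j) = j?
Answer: 223729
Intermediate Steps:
G(a, v) = -5 + a
(G(b(4), -11) - 472)² = ((-5 + 4) - 472)² = (-1 - 472)² = (-473)² = 223729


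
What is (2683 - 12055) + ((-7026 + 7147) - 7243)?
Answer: -16494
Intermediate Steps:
(2683 - 12055) + ((-7026 + 7147) - 7243) = -9372 + (121 - 7243) = -9372 - 7122 = -16494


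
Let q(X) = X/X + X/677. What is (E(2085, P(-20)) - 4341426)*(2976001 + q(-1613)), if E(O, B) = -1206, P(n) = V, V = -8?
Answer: -8749325382522312/677 ≈ -1.2924e+13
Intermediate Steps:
P(n) = -8
q(X) = 1 + X/677 (q(X) = 1 + X*(1/677) = 1 + X/677)
(E(2085, P(-20)) - 4341426)*(2976001 + q(-1613)) = (-1206 - 4341426)*(2976001 + (1 + (1/677)*(-1613))) = -4342632*(2976001 + (1 - 1613/677)) = -4342632*(2976001 - 936/677) = -4342632*2014751741/677 = -8749325382522312/677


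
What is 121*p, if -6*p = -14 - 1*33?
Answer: 5687/6 ≈ 947.83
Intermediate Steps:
p = 47/6 (p = -(-14 - 1*33)/6 = -(-14 - 33)/6 = -⅙*(-47) = 47/6 ≈ 7.8333)
121*p = 121*(47/6) = 5687/6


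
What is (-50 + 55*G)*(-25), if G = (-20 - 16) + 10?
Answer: 37000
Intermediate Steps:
G = -26 (G = -36 + 10 = -26)
(-50 + 55*G)*(-25) = (-50 + 55*(-26))*(-25) = (-50 - 1430)*(-25) = -1480*(-25) = 37000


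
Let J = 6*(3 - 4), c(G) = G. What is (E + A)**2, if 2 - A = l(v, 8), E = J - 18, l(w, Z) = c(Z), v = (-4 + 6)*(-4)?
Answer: 900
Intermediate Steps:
v = -8 (v = 2*(-4) = -8)
l(w, Z) = Z
J = -6 (J = 6*(-1) = -6)
E = -24 (E = -6 - 18 = -24)
A = -6 (A = 2 - 1*8 = 2 - 8 = -6)
(E + A)**2 = (-24 - 6)**2 = (-30)**2 = 900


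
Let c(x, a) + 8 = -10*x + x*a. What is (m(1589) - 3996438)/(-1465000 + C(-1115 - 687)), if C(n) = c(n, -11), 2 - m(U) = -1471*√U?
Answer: 1998218/713583 - 1471*√1589/1427166 ≈ 2.7592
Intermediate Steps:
m(U) = 2 + 1471*√U (m(U) = 2 - (-1471)*√U = 2 + 1471*√U)
c(x, a) = -8 - 10*x + a*x (c(x, a) = -8 + (-10*x + x*a) = -8 + (-10*x + a*x) = -8 - 10*x + a*x)
C(n) = -8 - 21*n (C(n) = -8 - 10*n - 11*n = -8 - 21*n)
(m(1589) - 3996438)/(-1465000 + C(-1115 - 687)) = ((2 + 1471*√1589) - 3996438)/(-1465000 + (-8 - 21*(-1115 - 687))) = (-3996436 + 1471*√1589)/(-1465000 + (-8 - 21*(-1802))) = (-3996436 + 1471*√1589)/(-1465000 + (-8 + 37842)) = (-3996436 + 1471*√1589)/(-1465000 + 37834) = (-3996436 + 1471*√1589)/(-1427166) = (-3996436 + 1471*√1589)*(-1/1427166) = 1998218/713583 - 1471*√1589/1427166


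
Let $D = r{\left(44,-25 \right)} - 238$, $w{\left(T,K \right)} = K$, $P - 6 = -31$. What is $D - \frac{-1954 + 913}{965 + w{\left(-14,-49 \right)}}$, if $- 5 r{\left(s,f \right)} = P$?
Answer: $- \frac{212387}{916} \approx -231.86$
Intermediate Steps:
$P = -25$ ($P = 6 - 31 = -25$)
$r{\left(s,f \right)} = 5$ ($r{\left(s,f \right)} = \left(- \frac{1}{5}\right) \left(-25\right) = 5$)
$D = -233$ ($D = 5 - 238 = -233$)
$D - \frac{-1954 + 913}{965 + w{\left(-14,-49 \right)}} = -233 - \frac{-1954 + 913}{965 - 49} = -233 - - \frac{1041}{916} = -233 + \frac{1041}{916} = - \frac{212387}{916}$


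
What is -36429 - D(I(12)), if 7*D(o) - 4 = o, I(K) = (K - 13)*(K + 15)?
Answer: -254980/7 ≈ -36426.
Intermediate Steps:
I(K) = (-13 + K)*(15 + K)
D(o) = 4/7 + o/7
-36429 - D(I(12)) = -36429 - (4/7 + (-195 + 12**2 + 2*12)/7) = -36429 - (4/7 + (-195 + 144 + 24)/7) = -36429 - (4/7 + (1/7)*(-27)) = -36429 - (4/7 - 27/7) = -36429 - 1*(-23/7) = -36429 + 23/7 = -254980/7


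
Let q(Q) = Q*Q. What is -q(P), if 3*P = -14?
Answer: -196/9 ≈ -21.778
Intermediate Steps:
P = -14/3 (P = (⅓)*(-14) = -14/3 ≈ -4.6667)
q(Q) = Q²
-q(P) = -(-14/3)² = -1*196/9 = -196/9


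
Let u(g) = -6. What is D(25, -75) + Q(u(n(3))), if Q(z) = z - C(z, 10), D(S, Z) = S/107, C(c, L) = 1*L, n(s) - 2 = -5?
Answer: -1687/107 ≈ -15.766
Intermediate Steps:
n(s) = -3 (n(s) = 2 - 5 = -3)
C(c, L) = L
D(S, Z) = S/107 (D(S, Z) = S*(1/107) = S/107)
Q(z) = -10 + z (Q(z) = z - 1*10 = z - 10 = -10 + z)
D(25, -75) + Q(u(n(3))) = (1/107)*25 + (-10 - 6) = 25/107 - 16 = -1687/107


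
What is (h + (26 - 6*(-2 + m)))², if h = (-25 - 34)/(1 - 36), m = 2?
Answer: 938961/1225 ≈ 766.50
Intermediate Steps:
h = 59/35 (h = -59/(-35) = -59*(-1/35) = 59/35 ≈ 1.6857)
(h + (26 - 6*(-2 + m)))² = (59/35 + (26 - 6*(-2 + 2)))² = (59/35 + (26 - 6*0))² = (59/35 + (26 - 1*0))² = (59/35 + (26 + 0))² = (59/35 + 26)² = (969/35)² = 938961/1225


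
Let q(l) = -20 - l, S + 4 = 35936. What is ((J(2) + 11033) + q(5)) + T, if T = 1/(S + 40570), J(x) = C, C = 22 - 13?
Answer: 842822535/76502 ≈ 11017.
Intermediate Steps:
S = 35932 (S = -4 + 35936 = 35932)
C = 9
J(x) = 9
T = 1/76502 (T = 1/(35932 + 40570) = 1/76502 ≈ 1.3072e-5)
((J(2) + 11033) + q(5)) + T = ((9 + 11033) + (-20 - 1*5)) + 1/76502 = (11042 + (-20 - 5)) + 1/76502 = (11042 - 25) + 1/76502 = 11017 + 1/76502 = 842822535/76502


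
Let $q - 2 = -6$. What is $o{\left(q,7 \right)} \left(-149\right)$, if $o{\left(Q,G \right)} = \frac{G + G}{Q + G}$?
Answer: $- \frac{2086}{3} \approx -695.33$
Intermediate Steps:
$q = -4$ ($q = 2 - 6 = -4$)
$o{\left(Q,G \right)} = \frac{2 G}{G + Q}$
$o{\left(q,7 \right)} \left(-149\right) = 2 \cdot 7 \frac{1}{7 - 4} \left(-149\right) = 2 \cdot 7 \cdot \frac{1}{3} \left(-149\right) = \frac{14}{3} \left(-149\right) = - \frac{2086}{3}$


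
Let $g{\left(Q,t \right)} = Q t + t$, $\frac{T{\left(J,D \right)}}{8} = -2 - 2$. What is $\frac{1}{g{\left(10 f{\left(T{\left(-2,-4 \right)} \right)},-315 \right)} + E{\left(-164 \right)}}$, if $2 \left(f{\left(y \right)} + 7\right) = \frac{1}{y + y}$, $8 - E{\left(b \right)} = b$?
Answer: $\frac{64}{1403623} \approx 4.5596 \cdot 10^{-5}$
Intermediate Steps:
$E{\left(b \right)} = 8 - b$
$T{\left(J,D \right)} = -32$ ($T{\left(J,D \right)} = 8 \left(-2 - 2\right) = 8 \left(-4\right) = -32$)
$f{\left(y \right)} = -7 + \frac{1}{4 y}$ ($f{\left(y \right)} = -7 + \frac{1}{2 \left(y + y\right)} = -7 + \frac{1}{2 \cdot 2 y} = -7 + \frac{\frac{1}{2} \frac{1}{y}}{2} = -7 + \frac{1}{4 y}$)
$g{\left(Q,t \right)} = t + Q t$
$\frac{1}{g{\left(10 f{\left(T{\left(-2,-4 \right)} \right)},-315 \right)} + E{\left(-164 \right)}} = \frac{1}{- 315 \left(1 + 10 \left(-7 + \frac{1}{4 \left(-32\right)}\right)\right) + \left(8 - -164\right)} = \frac{1}{- 315 \left(1 + 10 \left(-7 + \frac{1}{4} \left(- \frac{1}{32}\right)\right)\right) + \left(8 + 164\right)} = \frac{1}{- 315 \left(1 + 10 \left(-7 - \frac{1}{128}\right)\right) + 172} = \frac{1}{- 315 \left(1 + 10 \left(- \frac{897}{128}\right)\right) + 172} = \frac{1}{- 315 \left(1 - \frac{4485}{64}\right) + 172} = \frac{1}{\left(-315\right) \left(- \frac{4421}{64}\right) + 172} = \frac{1}{\frac{1392615}{64} + 172} = \frac{1}{\frac{1403623}{64}} = \frac{64}{1403623}$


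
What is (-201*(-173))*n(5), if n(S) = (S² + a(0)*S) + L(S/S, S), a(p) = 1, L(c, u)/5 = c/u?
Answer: 1077963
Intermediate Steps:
L(c, u) = 5*c/u (L(c, u) = 5*(c/u) = 5*c/u)
n(S) = S + S² + 5/S (n(S) = (S² + 1*S) + 5*(S/S)/S = (S² + S) + 5*1/S = (S + S²) + 5/S = S + S² + 5/S)
(-201*(-173))*n(5) = (-201*(-173))*(5 + 5² + 5/5) = 34773*(5 + 25 + 5*(⅕)) = 34773*(5 + 25 + 1) = 34773*31 = 1077963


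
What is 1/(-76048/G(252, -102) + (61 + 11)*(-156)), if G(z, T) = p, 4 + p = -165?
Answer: -169/1822160 ≈ -9.2747e-5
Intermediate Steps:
p = -169 (p = -4 - 165 = -169)
G(z, T) = -169
1/(-76048/G(252, -102) + (61 + 11)*(-156)) = 1/(-76048/(-169) + (61 + 11)*(-156)) = 1/(-76048*(-1/169) + 72*(-156)) = 1/(76048/169 - 11232) = 1/(-1822160/169) = -169/1822160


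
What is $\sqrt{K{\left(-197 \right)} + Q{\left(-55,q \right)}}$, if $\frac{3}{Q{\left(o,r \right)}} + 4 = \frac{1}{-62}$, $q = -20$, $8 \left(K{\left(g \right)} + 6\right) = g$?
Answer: $\frac{i \sqrt{3457946}}{332} \approx 5.6011 i$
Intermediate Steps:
$K{\left(g \right)} = -6 + \frac{g}{8}$
$Q{\left(o,r \right)} = - \frac{62}{83}$ ($Q{\left(o,r \right)} = \frac{3}{-4 + \frac{1}{-62}} = \frac{3}{-4 - \frac{1}{62}} = \frac{3}{- \frac{249}{62}} = 3 \left(- \frac{62}{249}\right) = - \frac{62}{83}$)
$\sqrt{K{\left(-197 \right)} + Q{\left(-55,q \right)}} = \sqrt{\left(-6 + \frac{1}{8} \left(-197\right)\right) - \frac{62}{83}} = \sqrt{\left(-6 - \frac{197}{8}\right) - \frac{62}{83}} = \sqrt{- \frac{245}{8} - \frac{62}{83}} = \sqrt{- \frac{20831}{664}} = \frac{i \sqrt{3457946}}{332}$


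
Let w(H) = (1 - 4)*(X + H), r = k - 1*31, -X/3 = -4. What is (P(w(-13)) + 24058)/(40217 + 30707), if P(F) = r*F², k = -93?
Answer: 11471/35462 ≈ 0.32347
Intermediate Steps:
X = 12 (X = -3*(-4) = 12)
r = -124 (r = -93 - 1*31 = -93 - 31 = -124)
w(H) = -36 - 3*H (w(H) = (1 - 4)*(12 + H) = -3*(12 + H) = -36 - 3*H)
P(F) = -124*F²
(P(w(-13)) + 24058)/(40217 + 30707) = (-124*(-36 - 3*(-13))² + 24058)/(40217 + 30707) = (-124*(-36 + 39)² + 24058)/70924 = (-124*3² + 24058)*(1/70924) = (-124*9 + 24058)*(1/70924) = (-1116 + 24058)*(1/70924) = 22942*(1/70924) = 11471/35462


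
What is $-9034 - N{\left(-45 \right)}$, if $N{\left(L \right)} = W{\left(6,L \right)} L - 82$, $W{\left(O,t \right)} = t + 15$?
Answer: $-10302$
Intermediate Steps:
$W{\left(O,t \right)} = 15 + t$
$N{\left(L \right)} = -82 + L \left(15 + L\right)$ ($N{\left(L \right)} = \left(15 + L\right) L - 82 = L \left(15 + L\right) - 82 = -82 + L \left(15 + L\right)$)
$-9034 - N{\left(-45 \right)} = -9034 - \left(-82 - 45 \left(15 - 45\right)\right) = -9034 - \left(-82 - -1350\right) = -9034 - \left(-82 + 1350\right) = -9034 - 1268 = -10302$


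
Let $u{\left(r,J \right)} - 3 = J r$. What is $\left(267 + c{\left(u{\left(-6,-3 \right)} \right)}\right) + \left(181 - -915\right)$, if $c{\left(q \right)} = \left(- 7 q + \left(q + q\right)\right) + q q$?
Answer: $1699$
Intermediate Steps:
$u{\left(r,J \right)} = 3 + J r$
$c{\left(q \right)} = q^{2} - 5 q$ ($c{\left(q \right)} = \left(- 7 q + 2 q\right) + q^{2} = - 5 q + q^{2} = q^{2} - 5 q$)
$\left(267 + c{\left(u{\left(-6,-3 \right)} \right)}\right) + \left(181 - -915\right) = \left(267 + \left(3 - -18\right) \left(-5 + \left(3 - -18\right)\right)\right) + \left(181 - -915\right) = \left(267 + \left(3 + 18\right) \left(-5 + \left(3 + 18\right)\right)\right) + \left(181 + 915\right) = \left(267 + 21 \left(-5 + 21\right)\right) + 1096 = \left(267 + 21 \cdot 16\right) + 1096 = \left(267 + 336\right) + 1096 = 603 + 1096 = 1699$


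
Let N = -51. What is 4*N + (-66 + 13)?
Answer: -257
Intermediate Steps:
4*N + (-66 + 13) = 4*(-51) + (-66 + 13) = -204 - 53 = -257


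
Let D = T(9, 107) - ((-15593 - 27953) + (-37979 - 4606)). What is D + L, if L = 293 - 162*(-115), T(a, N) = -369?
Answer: 104685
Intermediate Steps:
D = 85762 (D = -369 - ((-15593 - 27953) + (-37979 - 4606)) = -369 - (-43546 - 42585) = -369 - 1*(-86131) = -369 + 86131 = 85762)
L = 18923 (L = 293 + 18630 = 18923)
D + L = 85762 + 18923 = 104685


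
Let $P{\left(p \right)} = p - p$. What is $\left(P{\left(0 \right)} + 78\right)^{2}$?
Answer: $6084$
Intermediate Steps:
$P{\left(p \right)} = 0$
$\left(P{\left(0 \right)} + 78\right)^{2} = \left(0 + 78\right)^{2} = 78^{2} = 6084$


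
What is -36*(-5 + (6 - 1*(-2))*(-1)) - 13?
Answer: 455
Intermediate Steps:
-36*(-5 + (6 - 1*(-2))*(-1)) - 13 = -36*(-5 + (6 + 2)*(-1)) - 13 = -36*(-5 + 8*(-1)) - 13 = -36*(-5 - 8) - 13 = -36*(-13) - 13 = 468 - 13 = 455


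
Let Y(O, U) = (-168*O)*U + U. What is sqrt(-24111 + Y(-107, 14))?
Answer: sqrt(227567) ≈ 477.04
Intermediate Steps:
Y(O, U) = U - 168*O*U (Y(O, U) = -168*O*U + U = U - 168*O*U)
sqrt(-24111 + Y(-107, 14)) = sqrt(-24111 + 14*(1 - 168*(-107))) = sqrt(-24111 + 14*(1 + 17976)) = sqrt(-24111 + 14*17977) = sqrt(-24111 + 251678) = sqrt(227567)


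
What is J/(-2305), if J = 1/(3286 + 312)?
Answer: -1/8293390 ≈ -1.2058e-7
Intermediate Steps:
J = 1/3598 ≈ 0.00027793
J/(-2305) = (1/3598)/(-2305) = (1/3598)*(-1/2305) = -1/8293390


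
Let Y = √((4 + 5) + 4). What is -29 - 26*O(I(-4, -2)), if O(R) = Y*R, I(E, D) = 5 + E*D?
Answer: -29 - 338*√13 ≈ -1247.7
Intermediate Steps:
Y = √13 (Y = √(9 + 4) = √13 ≈ 3.6056)
I(E, D) = 5 + D*E
O(R) = R*√13 (O(R) = √13*R = R*√13)
-29 - 26*O(I(-4, -2)) = -29 - 26*(5 - 2*(-4))*√13 = -29 - 26*(5 + 8)*√13 = -29 - 338*√13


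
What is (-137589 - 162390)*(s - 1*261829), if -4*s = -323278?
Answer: 108598097601/2 ≈ 5.4299e+10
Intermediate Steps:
s = 161639/2 (s = -1/4*(-323278) = 161639/2 ≈ 80820.)
(-137589 - 162390)*(s - 1*261829) = (-137589 - 162390)*(161639/2 - 1*261829) = -299979*(161639/2 - 261829) = -299979*(-362019/2) = 108598097601/2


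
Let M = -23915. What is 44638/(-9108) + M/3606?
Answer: -1434782/124407 ≈ -11.533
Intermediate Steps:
44638/(-9108) + M/3606 = 44638/(-9108) - 23915/3606 = 44638*(-1/9108) - 23915*1/3606 = -2029/414 - 23915/3606 = -1434782/124407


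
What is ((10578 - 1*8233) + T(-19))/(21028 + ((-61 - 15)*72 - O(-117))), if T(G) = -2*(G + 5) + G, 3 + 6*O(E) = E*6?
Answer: 4708/31347 ≈ 0.15019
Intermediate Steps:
O(E) = -½ + E (O(E) = -½ + (E*6)/6 = -½ + (6*E)/6 = -½ + E)
T(G) = -10 - G (T(G) = -2*(5 + G) + G = (-10 - 2*G) + G = -10 - G)
((10578 - 1*8233) + T(-19))/(21028 + ((-61 - 15)*72 - O(-117))) = ((10578 - 1*8233) + (-10 - 1*(-19)))/(21028 + ((-61 - 15)*72 - (-½ - 117))) = ((10578 - 8233) + (-10 + 19))/(21028 + (-76*72 - 1*(-235/2))) = (2345 + 9)/(21028 + (-5472 + 235/2)) = 2354/(21028 - 10709/2) = 2354/(31347/2) = 2354*(2/31347) = 4708/31347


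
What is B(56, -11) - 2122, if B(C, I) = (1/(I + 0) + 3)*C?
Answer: -21550/11 ≈ -1959.1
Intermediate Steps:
B(C, I) = C*(3 + 1/I) (B(C, I) = (1/I + 3)*C = (3 + 1/I)*C = C*(3 + 1/I))
B(56, -11) - 2122 = (3*56 + 56/(-11)) - 2122 = (168 + 56*(-1/11)) - 2122 = (168 - 56/11) - 2122 = 1792/11 - 2122 = -21550/11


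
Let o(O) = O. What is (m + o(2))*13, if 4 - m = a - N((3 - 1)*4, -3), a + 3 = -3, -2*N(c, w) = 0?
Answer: 156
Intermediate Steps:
N(c, w) = 0 (N(c, w) = -½*0 = 0)
a = -6 (a = -3 - 3 = -6)
m = 10 (m = 4 - (-6 - 1*0) = 4 - (-6 + 0) = 4 - 1*(-6) = 4 + 6 = 10)
(m + o(2))*13 = (10 + 2)*13 = 12*13 = 156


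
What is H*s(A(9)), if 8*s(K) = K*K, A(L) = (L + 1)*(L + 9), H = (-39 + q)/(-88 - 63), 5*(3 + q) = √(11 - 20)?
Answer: 170100/151 - 2430*I/151 ≈ 1126.5 - 16.093*I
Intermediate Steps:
q = -3 + 3*I/5 (q = -3 + √(11 - 20)/5 = -3 + √(-9)/5 = -3 + (3*I)/5 = -3 + 3*I/5 ≈ -3.0 + 0.6*I)
H = 42/151 - 3*I/755 (H = (-39 + (-3 + 3*I/5))/(-88 - 63) = (-42 + 3*I/5)/(-151) = (-42 + 3*I/5)*(-1/151) = 42/151 - 3*I/755 ≈ 0.27815 - 0.0039735*I)
A(L) = (1 + L)*(9 + L)
s(K) = K²/8 (s(K) = (K*K)/8 = K²/8)
H*s(A(9)) = (42/151 - 3*I/755)*((9 + 9² + 10*9)²/8) = (42/151 - 3*I/755)*((9 + 81 + 90)²/8) = (42/151 - 3*I/755)*((⅛)*180²) = (42/151 - 3*I/755)*((⅛)*32400) = (42/151 - 3*I/755)*4050 = 170100/151 - 2430*I/151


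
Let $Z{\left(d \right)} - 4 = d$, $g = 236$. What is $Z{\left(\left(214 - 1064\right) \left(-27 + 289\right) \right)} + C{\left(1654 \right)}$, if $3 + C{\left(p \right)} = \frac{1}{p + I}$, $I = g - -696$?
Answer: $- \frac{575899613}{2586} \approx -2.227 \cdot 10^{5}$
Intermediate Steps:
$I = 932$ ($I = 236 - -696 = 236 + 696 = 932$)
$Z{\left(d \right)} = 4 + d$
$C{\left(p \right)} = -3 + \frac{1}{932 + p}$ ($C{\left(p \right)} = -3 + \frac{1}{p + 932} = -3 + \frac{1}{932 + p}$)
$Z{\left(\left(214 - 1064\right) \left(-27 + 289\right) \right)} + C{\left(1654 \right)} = \left(4 + \left(214 - 1064\right) \left(-27 + 289\right)\right) + \frac{-2795 - 4962}{932 + 1654} = \left(4 - 222700\right) + \frac{-2795 - 4962}{2586} = \left(4 - 222700\right) + \frac{1}{2586} \left(-7757\right) = -222696 - \frac{7757}{2586} = - \frac{575899613}{2586}$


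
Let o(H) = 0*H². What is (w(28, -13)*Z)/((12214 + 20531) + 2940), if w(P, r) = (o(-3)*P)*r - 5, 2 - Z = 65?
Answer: 7/793 ≈ 0.0088272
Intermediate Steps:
Z = -63 (Z = 2 - 1*65 = 2 - 65 = -63)
o(H) = 0
w(P, r) = -5 (w(P, r) = (0*P)*r - 5 = 0*r - 5 = 0 - 5 = -5)
(w(28, -13)*Z)/((12214 + 20531) + 2940) = (-5*(-63))/((12214 + 20531) + 2940) = 315/(32745 + 2940) = 315/35685 = 315*(1/35685) = 7/793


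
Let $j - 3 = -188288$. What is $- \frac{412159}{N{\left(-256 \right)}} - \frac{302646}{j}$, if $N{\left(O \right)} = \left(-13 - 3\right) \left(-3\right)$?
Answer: $- \frac{77588830307}{9037680} \approx -8585.0$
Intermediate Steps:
$j = -188285$ ($j = 3 - 188288 = -188285$)
$N{\left(O \right)} = 48$ ($N{\left(O \right)} = \left(-16\right) \left(-3\right) = 48$)
$- \frac{412159}{N{\left(-256 \right)}} - \frac{302646}{j} = - \frac{412159}{48} - \frac{302646}{-188285} = \left(-412159\right) \frac{1}{48} - - \frac{302646}{188285} = - \frac{412159}{48} + \frac{302646}{188285} = - \frac{77588830307}{9037680}$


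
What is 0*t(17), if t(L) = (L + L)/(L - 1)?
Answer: 0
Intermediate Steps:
t(L) = 2*L/(-1 + L) (t(L) = (2*L)/(-1 + L) = 2*L/(-1 + L))
0*t(17) = 0*(2*17/(-1 + 17)) = 0*(2*17/16) = 0*(2*17*(1/16)) = 0*(17/8) = 0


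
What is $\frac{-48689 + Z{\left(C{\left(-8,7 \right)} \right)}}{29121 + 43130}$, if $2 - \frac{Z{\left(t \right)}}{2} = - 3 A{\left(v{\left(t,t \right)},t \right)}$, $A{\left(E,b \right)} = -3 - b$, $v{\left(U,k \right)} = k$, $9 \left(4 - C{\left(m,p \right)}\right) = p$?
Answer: $- \frac{146167}{216753} \approx -0.67435$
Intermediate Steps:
$C{\left(m,p \right)} = 4 - \frac{p}{9}$
$Z{\left(t \right)} = -14 - 6 t$ ($Z{\left(t \right)} = 4 - 2 \left(- 3 \left(-3 - t\right)\right) = 4 - 2 \left(9 + 3 t\right) = 4 - \left(18 + 6 t\right) = -14 - 6 t$)
$\frac{-48689 + Z{\left(C{\left(-8,7 \right)} \right)}}{29121 + 43130} = \frac{-48689 - \left(14 + 6 \left(4 - \frac{7}{9}\right)\right)}{29121 + 43130} = \frac{-48689 - \left(14 + 6 \left(4 - \frac{7}{9}\right)\right)}{72251} = \left(-48689 - \frac{100}{3}\right) \frac{1}{72251} = \left(- \frac{146167}{3}\right) \frac{1}{72251} = - \frac{146167}{216753}$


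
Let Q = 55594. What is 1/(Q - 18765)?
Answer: 1/36829 ≈ 2.7153e-5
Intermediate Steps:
1/(Q - 18765) = 1/(55594 - 18765) = 1/36829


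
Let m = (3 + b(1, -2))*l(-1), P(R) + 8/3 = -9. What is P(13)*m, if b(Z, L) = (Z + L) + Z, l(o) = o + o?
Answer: 70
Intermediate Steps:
l(o) = 2*o
b(Z, L) = L + 2*Z (b(Z, L) = (L + Z) + Z = L + 2*Z)
P(R) = -35/3 (P(R) = -8/3 - 9 = -35/3)
m = -6 (m = (3 + (-2 + 2*1))*(2*(-1)) = (3 + (-2 + 2))*(-2) = (3 + 0)*(-2) = 3*(-2) = -6)
P(13)*m = -35/3*(-6) = 70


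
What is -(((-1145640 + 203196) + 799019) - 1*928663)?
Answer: 1072088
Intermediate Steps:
-(((-1145640 + 203196) + 799019) - 1*928663) = -((-942444 + 799019) - 928663) = -(-143425 - 928663) = -1*(-1072088) = 1072088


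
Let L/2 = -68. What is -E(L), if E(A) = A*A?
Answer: -18496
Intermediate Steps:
L = -136 (L = 2*(-68) = -136)
E(A) = A²
-E(L) = -1*(-136)² = -1*18496 = -18496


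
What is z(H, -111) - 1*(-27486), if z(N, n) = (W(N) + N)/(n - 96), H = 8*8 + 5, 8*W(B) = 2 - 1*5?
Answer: 5057363/184 ≈ 27486.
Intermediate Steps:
W(B) = -3/8 (W(B) = (2 - 1*5)/8 = (2 - 5)/8 = (⅛)*(-3) = -3/8)
H = 69 (H = 64 + 5 = 69)
z(N, n) = (-3/8 + N)/(-96 + n) (z(N, n) = (-3/8 + N)/(n - 96) = (-3/8 + N)/(-96 + n))
z(H, -111) - 1*(-27486) = (-3/8 + 69)/(-96 - 111) - 1*(-27486) = (549/8)/(-207) + 27486 = -1/207*549/8 + 27486 = -61/184 + 27486 = 5057363/184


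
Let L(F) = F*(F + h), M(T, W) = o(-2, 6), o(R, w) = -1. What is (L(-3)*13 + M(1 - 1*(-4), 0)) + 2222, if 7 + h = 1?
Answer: 2572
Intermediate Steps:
h = -6 (h = -7 + 1 = -6)
M(T, W) = -1
L(F) = F*(-6 + F) (L(F) = F*(F - 6) = F*(-6 + F))
(L(-3)*13 + M(1 - 1*(-4), 0)) + 2222 = (-3*(-6 - 3)*13 - 1) + 2222 = (-3*(-9)*13 - 1) + 2222 = (27*13 - 1) + 2222 = (351 - 1) + 2222 = 350 + 2222 = 2572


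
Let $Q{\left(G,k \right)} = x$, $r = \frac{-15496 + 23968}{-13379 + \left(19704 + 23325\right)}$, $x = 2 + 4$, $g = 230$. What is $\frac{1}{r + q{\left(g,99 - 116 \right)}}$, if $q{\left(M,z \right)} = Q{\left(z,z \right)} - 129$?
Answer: $- \frac{14825}{1819239} \approx -0.008149$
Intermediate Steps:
$x = 6$
$r = \frac{4236}{14825}$ ($r = \frac{8472}{-13379 + 43029} = \frac{8472}{29650} = 8472 \cdot \frac{1}{29650} = \frac{4236}{14825} \approx 0.28573$)
$Q{\left(G,k \right)} = 6$
$q{\left(M,z \right)} = -123$ ($q{\left(M,z \right)} = 6 - 129 = -123$)
$\frac{1}{r + q{\left(g,99 - 116 \right)}} = \frac{1}{\frac{4236}{14825} - 123} = \frac{1}{- \frac{1819239}{14825}} = - \frac{14825}{1819239}$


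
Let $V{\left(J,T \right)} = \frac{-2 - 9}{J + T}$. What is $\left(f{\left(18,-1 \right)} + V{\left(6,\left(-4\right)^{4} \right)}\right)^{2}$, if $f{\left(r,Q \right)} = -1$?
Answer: $\frac{74529}{68644} \approx 1.0857$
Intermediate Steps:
$V{\left(J,T \right)} = - \frac{11}{J + T}$
$\left(f{\left(18,-1 \right)} + V{\left(6,\left(-4\right)^{4} \right)}\right)^{2} = \left(-1 - \frac{11}{6 + \left(-4\right)^{4}}\right)^{2} = \left(-1 - \frac{11}{6 + 256}\right)^{2} = \left(-1 - \frac{11}{262}\right)^{2} = \left(- \frac{273}{262}\right)^{2} = \frac{74529}{68644}$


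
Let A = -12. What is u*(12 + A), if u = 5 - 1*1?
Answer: 0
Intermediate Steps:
u = 4 (u = 5 - 1 = 4)
u*(12 + A) = 4*(12 - 12) = 4*0 = 0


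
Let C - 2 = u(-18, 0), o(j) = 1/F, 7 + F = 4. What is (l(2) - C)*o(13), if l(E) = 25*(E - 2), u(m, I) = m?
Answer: -16/3 ≈ -5.3333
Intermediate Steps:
F = -3 (F = -7 + 4 = -3)
o(j) = -1/3 (o(j) = 1/(-3) = -1/3)
l(E) = -50 + 25*E (l(E) = 25*(-2 + E) = -50 + 25*E)
C = -16 (C = 2 - 18 = -16)
(l(2) - C)*o(13) = ((-50 + 25*2) - 1*(-16))*(-1/3) = ((-50 + 50) + 16)*(-1/3) = (0 + 16)*(-1/3) = 16*(-1/3) = -16/3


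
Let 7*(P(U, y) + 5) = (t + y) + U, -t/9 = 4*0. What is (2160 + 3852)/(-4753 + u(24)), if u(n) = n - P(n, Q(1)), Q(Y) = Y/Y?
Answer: -4676/3677 ≈ -1.2717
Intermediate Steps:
t = 0 (t = -36*0 = -9*0 = 0)
Q(Y) = 1
P(U, y) = -5 + U/7 + y/7 (P(U, y) = -5 + ((0 + y) + U)/7 = -5 + (y + U)/7 = -5 + (U + y)/7 = -5 + (U/7 + y/7) = -5 + U/7 + y/7)
u(n) = 34/7 + 6*n/7 (u(n) = n - (-5 + n/7 + (⅐)*1) = n - (-5 + n/7 + ⅐) = n - (-34/7 + n/7) = n + (34/7 - n/7) = 34/7 + 6*n/7)
(2160 + 3852)/(-4753 + u(24)) = (2160 + 3852)/(-4753 + (34/7 + (6/7)*24)) = 6012/(-4753 + (34/7 + 144/7)) = 6012/(-4753 + 178/7) = 6012/(-33093/7) = 6012*(-7/33093) = -4676/3677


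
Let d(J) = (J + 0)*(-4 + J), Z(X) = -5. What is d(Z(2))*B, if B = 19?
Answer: 855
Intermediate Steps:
d(J) = J*(-4 + J)
d(Z(2))*B = -5*(-4 - 5)*19 = -5*(-9)*19 = 45*19 = 855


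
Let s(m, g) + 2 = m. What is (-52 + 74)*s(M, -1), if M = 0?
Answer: -44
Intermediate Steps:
s(m, g) = -2 + m
(-52 + 74)*s(M, -1) = (-52 + 74)*(-2 + 0) = 22*(-2) = -44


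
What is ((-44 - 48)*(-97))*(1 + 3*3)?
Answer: 89240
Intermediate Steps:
((-44 - 48)*(-97))*(1 + 3*3) = (-92*(-97))*(1 + 9) = 8924*10 = 89240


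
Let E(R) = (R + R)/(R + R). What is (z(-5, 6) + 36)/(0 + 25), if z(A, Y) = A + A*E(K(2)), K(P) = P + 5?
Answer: 26/25 ≈ 1.0400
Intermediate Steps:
K(P) = 5 + P
E(R) = 1 (E(R) = (2*R)/((2*R)) = (2*R)*(1/(2*R)) = 1)
z(A, Y) = 2*A (z(A, Y) = A + A*1 = A + A = 2*A)
(z(-5, 6) + 36)/(0 + 25) = (2*(-5) + 36)/(0 + 25) = (-10 + 36)/25 = (1/25)*26 = 26/25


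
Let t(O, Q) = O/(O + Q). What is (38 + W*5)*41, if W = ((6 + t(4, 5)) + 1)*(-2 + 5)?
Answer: 18409/3 ≈ 6136.3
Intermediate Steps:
W = 67/3 (W = ((6 + 4/(4 + 5)) + 1)*(-2 + 5) = ((6 + 4/9) + 1)*3 = (58/9 + 1)*3 = (67/9)*3 = 67/3 ≈ 22.333)
(38 + W*5)*41 = (38 + (67/3)*5)*41 = (38 + 335/3)*41 = (449/3)*41 = 18409/3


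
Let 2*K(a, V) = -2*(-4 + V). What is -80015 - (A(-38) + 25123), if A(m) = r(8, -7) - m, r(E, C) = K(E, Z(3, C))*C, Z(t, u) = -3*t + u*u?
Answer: -105428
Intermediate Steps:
Z(t, u) = u**2 - 3*t (Z(t, u) = -3*t + u**2 = u**2 - 3*t)
K(a, V) = 4 - V (K(a, V) = (-2*(-4 + V))/2 = (8 - 2*V)/2 = 4 - V)
r(E, C) = C*(13 - C**2) (r(E, C) = (4 - (C**2 - 3*3))*C = (4 - (C**2 - 9))*C = (4 - (-9 + C**2))*C = (4 + (9 - C**2))*C = (13 - C**2)*C = C*(13 - C**2))
A(m) = 252 - m (A(m) = -7*(13 - 1*(-7)**2) - m = -7*(13 - 1*49) - m = -7*(13 - 49) - m = -7*(-36) - m = 252 - m)
-80015 - (A(-38) + 25123) = -80015 - ((252 - 1*(-38)) + 25123) = -80015 - ((252 + 38) + 25123) = -80015 - (290 + 25123) = -80015 - 1*25413 = -80015 - 25413 = -105428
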